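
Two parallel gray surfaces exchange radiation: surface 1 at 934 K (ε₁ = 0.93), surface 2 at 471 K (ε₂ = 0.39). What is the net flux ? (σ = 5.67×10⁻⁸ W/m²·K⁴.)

q ≈ 15300 W/m²

For two large parallel gray plates, q = σ(T₁⁴ − T₂⁴) / (1/ε₁ + 1/ε₂ − 1).
1/ε₁ + 1/ε₂ − 1 = 1/0.93 + 1/0.39 − 1 = 2.639.
T₁⁴ − T₂⁴ = 7.61×10^11 − 4.92×10^10 = 7.12×10^11 K⁴.
q = 5.67×10⁻⁸ × 7.12×10^11 / 2.639 = 15300 W/m².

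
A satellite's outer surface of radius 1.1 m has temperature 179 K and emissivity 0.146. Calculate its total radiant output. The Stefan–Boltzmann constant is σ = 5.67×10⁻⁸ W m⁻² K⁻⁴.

A = 4πr² = 4π × (1.1)² = 15.2 m².
Stefan–Boltzmann: P = εσAT⁴ = 0.146 × 5.67×10⁻⁸ × 15.2 × (179)⁴ = 0.146 × 5.67×10⁻⁸ × 15.2 × 1.03×10^9.
P = 129 W.

P ≈ 129 W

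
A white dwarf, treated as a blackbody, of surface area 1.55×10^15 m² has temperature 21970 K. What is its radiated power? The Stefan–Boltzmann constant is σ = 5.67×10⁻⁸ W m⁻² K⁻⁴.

P = σAT⁴ = 5.67×10⁻⁸ × 1.55×10^15 × (21970)⁴ = 5.67×10⁻⁸ × 1.55×10^15 × 2.33×10^17.
P = 2.05×10^25 W.

P ≈ 2.05×10^25 W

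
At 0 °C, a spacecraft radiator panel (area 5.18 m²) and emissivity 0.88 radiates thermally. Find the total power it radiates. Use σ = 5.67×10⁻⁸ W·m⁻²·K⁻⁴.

0 °C = 273 K.
P = εσAT⁴ = 0.88 × 5.67×10⁻⁸ × 5.18 × (273)⁴ = 0.88 × 5.67×10⁻⁸ × 5.18 × 5.55×10^9.
P = 1440 W.

P ≈ 1440 W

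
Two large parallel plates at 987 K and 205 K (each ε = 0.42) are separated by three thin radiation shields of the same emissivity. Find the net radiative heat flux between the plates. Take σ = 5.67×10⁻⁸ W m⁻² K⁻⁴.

q ≈ 3570 W/m²

Each of the 4 gaps contributes resistance (2/ε − 1) = 2/0.42 − 1 = 3.762; total = 15.05.
q = σ(T₁⁴ − T₂⁴) / 15.05 = 5.67×10⁻⁸ × 9.47×10^11 / 15.05 = 3570 W/m².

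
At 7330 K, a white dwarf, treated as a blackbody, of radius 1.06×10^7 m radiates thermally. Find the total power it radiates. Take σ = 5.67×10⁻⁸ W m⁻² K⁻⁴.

A = 4πr² = 4π × (1.06×10^7)² = 1.41×10^15 m².
P = σAT⁴ = 5.67×10⁻⁸ × 1.41×10^15 × (7330)⁴ = 5.67×10⁻⁸ × 1.41×10^15 × 2.89×10^15.
P = 2.31×10^23 W.

P ≈ 2.31×10^23 W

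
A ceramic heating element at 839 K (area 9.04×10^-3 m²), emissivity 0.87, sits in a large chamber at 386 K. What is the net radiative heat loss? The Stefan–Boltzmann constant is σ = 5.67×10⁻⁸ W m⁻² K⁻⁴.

Q = εσA(T⁴ − T_s⁴). T⁴ − T_s⁴ = (839)⁴ − (386)⁴ = 4.96×10^11 − 2.22×10^10 = 4.73×10^11 K⁴.
Q = 0.87 × 5.67×10⁻⁸ × 9.04×10^-3 × 4.73×10^11 = 211 W.

Q ≈ 211 W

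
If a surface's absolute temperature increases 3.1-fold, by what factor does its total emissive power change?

P ∝ T⁴, so the power scales as (3.1)⁴ = 92.4.

factor ≈ 92.4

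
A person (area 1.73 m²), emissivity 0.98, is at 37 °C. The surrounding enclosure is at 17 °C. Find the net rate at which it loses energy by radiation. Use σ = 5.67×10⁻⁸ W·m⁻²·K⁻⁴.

Convert: 37 °C = 310 K; 17 °C = 290 K.
Q = εσA(T⁴ − T_s⁴). T⁴ − T_s⁴ = (310)⁴ − (290)⁴ = 9.24×10^9 − 7.07×10^9 = 2.16×10^9 K⁴.
Q = 0.98 × 5.67×10⁻⁸ × 1.73 × 2.16×10^9 = 208 W.

Q ≈ 208 W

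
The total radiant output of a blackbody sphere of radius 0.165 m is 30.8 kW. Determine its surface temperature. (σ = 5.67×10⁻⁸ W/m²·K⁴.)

T ≈ 1120 K

A = 4πr² = 4π × (0.165)² = 0.342 m².
From P = σAT⁴, T = (P / σA)^(1/4) = (30800 / (5.67×10⁻⁸ × 0.342))^(1/4).
T = (1.59×10^12)^(1/4) = 1120 K.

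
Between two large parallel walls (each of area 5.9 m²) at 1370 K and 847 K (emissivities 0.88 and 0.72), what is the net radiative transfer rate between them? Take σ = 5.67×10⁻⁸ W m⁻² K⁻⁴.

Q ≈ 6.60×10^5 W

For two large parallel gray plates, q = σ(T₁⁴ − T₂⁴) / (1/ε₁ + 1/ε₂ − 1).
1/ε₁ + 1/ε₂ − 1 = 1/0.88 + 1/0.72 − 1 = 1.525.
T₁⁴ − T₂⁴ = 3.52×10^12 − 5.15×10^11 = 3.01×10^12 K⁴.
q = 5.67×10⁻⁸ × 3.01×10^12 / 1.525 = 1.12×10^5 W/m².
Q = q·A = 1.12×10^5 × 5.9 = 6.60×10^5 W.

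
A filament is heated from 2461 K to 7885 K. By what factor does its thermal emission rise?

ratio ≈ 105

P ∝ T⁴, so the ratio is (7885/2461)⁴ = (3.204)⁴ = 105.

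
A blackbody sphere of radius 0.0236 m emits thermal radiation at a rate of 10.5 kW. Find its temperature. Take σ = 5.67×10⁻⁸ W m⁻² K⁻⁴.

T ≈ 2270 K

A = 4πr² = 4π × (0.0236)² = 7.00×10^-3 m².
From P = σAT⁴, T = (P / σA)^(1/4) = (10500 / (5.67×10⁻⁸ × 7.00×10^-3))^(1/4).
T = (2.65×10^13)^(1/4) = 2270 K.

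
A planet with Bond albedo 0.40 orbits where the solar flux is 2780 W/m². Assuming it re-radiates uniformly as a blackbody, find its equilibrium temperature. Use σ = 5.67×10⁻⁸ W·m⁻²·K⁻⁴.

Power absorbed = (1−a)S·πR²; power emitted = 4πR²σT⁴. Equating and cancelling πR²:
T = ((1−a)S / 4σ)^(1/4) = (1670 / (4 × 5.67×10⁻⁸))^(1/4) = (7.35×10^9)^(1/4).
T = 293 K.

T ≈ 293 K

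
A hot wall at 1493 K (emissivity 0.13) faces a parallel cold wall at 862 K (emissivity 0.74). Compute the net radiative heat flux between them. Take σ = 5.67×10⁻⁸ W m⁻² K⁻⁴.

For two large parallel gray plates, q = σ(T₁⁴ − T₂⁴) / (1/ε₁ + 1/ε₂ − 1).
1/ε₁ + 1/ε₂ − 1 = 1/0.13 + 1/0.74 − 1 = 8.044.
T₁⁴ − T₂⁴ = 4.97×10^12 − 5.52×10^11 = 4.42×10^12 K⁴.
q = 5.67×10⁻⁸ × 4.42×10^12 / 8.044 = 31100 W/m².

q ≈ 31100 W/m²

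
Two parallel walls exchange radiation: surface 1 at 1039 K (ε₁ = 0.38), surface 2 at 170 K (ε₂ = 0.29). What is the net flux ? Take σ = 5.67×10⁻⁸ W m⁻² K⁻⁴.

q ≈ 13000 W/m²

For two large parallel gray plates, q = σ(T₁⁴ − T₂⁴) / (1/ε₁ + 1/ε₂ − 1).
1/ε₁ + 1/ε₂ − 1 = 1/0.38 + 1/0.29 − 1 = 5.080.
T₁⁴ − T₂⁴ = 1.17×10^12 − 8.35×10^8 = 1.16×10^12 K⁴.
q = 5.67×10⁻⁸ × 1.16×10^12 / 5.080 = 13000 W/m².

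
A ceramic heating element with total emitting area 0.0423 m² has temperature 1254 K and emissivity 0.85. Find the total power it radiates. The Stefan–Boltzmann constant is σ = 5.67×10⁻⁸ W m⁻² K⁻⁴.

Stefan–Boltzmann: P = εσAT⁴ = 0.85 × 5.67×10⁻⁸ × 0.0423 × (1254)⁴ = 0.85 × 5.67×10⁻⁸ × 0.0423 × 2.47×10^12.
P = 5040 W.

P ≈ 5040 W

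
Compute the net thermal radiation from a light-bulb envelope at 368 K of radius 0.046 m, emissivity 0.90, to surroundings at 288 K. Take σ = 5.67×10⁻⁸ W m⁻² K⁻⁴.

A = 4πr² = 4π × (0.046)² = 0.0266 m².
Q = εσA(T⁴ − T_s⁴). T⁴ − T_s⁴ = (368)⁴ − (288)⁴ = 1.83×10^10 − 6.88×10^9 = 1.15×10^10 K⁴.
Q = 0.90 × 5.67×10⁻⁸ × 0.0266 × 1.15×10^10 = 15.6 W.

Q ≈ 15.6 W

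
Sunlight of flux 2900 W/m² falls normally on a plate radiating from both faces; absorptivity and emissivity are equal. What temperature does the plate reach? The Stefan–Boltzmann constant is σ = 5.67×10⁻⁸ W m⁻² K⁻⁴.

Absorbed flux αS = emitted flux 2εσT⁴ per unit area; with α = ε this gives T = (S/2σ)^(1/4).
T = (2900 / (2 × 5.67×10⁻⁸))^(1/4) = (2.56×10^10)^(1/4).
T = 400 K.

T ≈ 400 K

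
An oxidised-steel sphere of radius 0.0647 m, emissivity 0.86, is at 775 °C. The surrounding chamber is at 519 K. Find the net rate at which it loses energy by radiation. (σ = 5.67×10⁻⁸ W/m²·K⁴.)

A = 4πr² = 4π × (0.0647)² = 0.0526 m².
Convert: 775 °C = 1048 K.
Q = εσA(T⁴ − T_s⁴). T⁴ − T_s⁴ = (1048)⁴ − (519)⁴ = 1.21×10^12 − 7.26×10^10 = 1.13×10^12 K⁴.
Q = 0.86 × 5.67×10⁻⁸ × 0.0526 × 1.13×10^12 = 2910 W.

Q ≈ 2910 W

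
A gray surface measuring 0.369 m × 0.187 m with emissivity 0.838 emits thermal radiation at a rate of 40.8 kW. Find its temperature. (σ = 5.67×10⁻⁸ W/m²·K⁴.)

T ≈ 1880 K

A = 0.369 × 0.187 = 0.0690 m².
From P = εσAT⁴, T = (P / εσA)^(1/4) = (40800 / (0.838 × 5.67×10⁻⁸ × 0.0690))^(1/4).
T = (1.24×10^13)^(1/4) = 1880 K.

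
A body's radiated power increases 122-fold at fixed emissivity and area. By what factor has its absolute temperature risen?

factor ≈ 3.32

P ∝ T⁴ ⇒ T ∝ P^(1/4), so T scales by (122)^(1/4) = 3.32.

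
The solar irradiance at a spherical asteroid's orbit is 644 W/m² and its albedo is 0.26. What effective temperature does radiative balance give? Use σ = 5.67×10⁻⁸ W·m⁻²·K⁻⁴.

Power absorbed = (1−a)S·πR²; power emitted = 4πR²σT⁴. Equating and cancelling πR²:
T = ((1−a)S / 4σ)^(1/4) = (477 / (4 × 5.67×10⁻⁸))^(1/4) = (2.10×10^9)^(1/4).
T = 214 K.

T ≈ 214 K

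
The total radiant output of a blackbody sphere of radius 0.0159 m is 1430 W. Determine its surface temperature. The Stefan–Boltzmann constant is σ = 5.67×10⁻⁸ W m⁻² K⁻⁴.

T ≈ 1680 K

A = 4πr² = 4π × (0.0159)² = 3.18×10^-3 m².
From P = σAT⁴, T = (P / σA)^(1/4) = (1430 / (5.67×10⁻⁸ × 3.18×10^-3))^(1/4).
T = (7.94×10^12)^(1/4) = 1680 K.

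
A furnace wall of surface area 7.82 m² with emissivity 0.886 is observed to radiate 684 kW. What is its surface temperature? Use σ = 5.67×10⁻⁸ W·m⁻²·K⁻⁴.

T ≈ 1150 K

From P = εσAT⁴, T = (P / εσA)^(1/4) = (6.84×10^5 / (0.886 × 5.67×10⁻⁸ × 7.82))^(1/4).
T = (1.74×10^12)^(1/4) = 1150 K.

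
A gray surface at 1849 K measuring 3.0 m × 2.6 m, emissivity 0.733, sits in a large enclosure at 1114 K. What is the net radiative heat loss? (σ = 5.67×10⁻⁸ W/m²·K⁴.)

A = 3.0 × 2.6 = 7.80 m².
Q = εσA(T⁴ − T_s⁴). T⁴ − T_s⁴ = (1849)⁴ − (1114)⁴ = 1.17×10^13 − 1.54×10^12 = 1.01×10^13 K⁴.
Q = 0.733 × 5.67×10⁻⁸ × 7.80 × 1.01×10^13 = 3.29×10^6 W.

Q ≈ 3.29×10^6 W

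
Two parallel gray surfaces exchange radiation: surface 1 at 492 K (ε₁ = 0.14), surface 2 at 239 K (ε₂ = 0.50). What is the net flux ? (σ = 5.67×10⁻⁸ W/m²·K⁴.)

q ≈ 385 W/m²

For two large parallel gray plates, q = σ(T₁⁴ − T₂⁴) / (1/ε₁ + 1/ε₂ − 1).
1/ε₁ + 1/ε₂ − 1 = 1/0.14 + 1/0.50 − 1 = 8.143.
T₁⁴ − T₂⁴ = 5.86×10^10 − 3.26×10^9 = 5.53×10^10 K⁴.
q = 5.67×10⁻⁸ × 5.53×10^10 / 8.143 = 385 W/m².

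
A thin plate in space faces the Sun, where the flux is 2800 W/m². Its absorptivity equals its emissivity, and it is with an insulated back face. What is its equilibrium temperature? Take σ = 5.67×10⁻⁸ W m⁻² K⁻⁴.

T ≈ 471 K

Absorbed flux αS = emitted flux εσT⁴ (one radiating face); with α = ε, T = (S/σ)^(1/4).
T = (2800 / 5.67×10⁻⁸)^(1/4) = (4.94×10^10)^(1/4).
T = 471 K.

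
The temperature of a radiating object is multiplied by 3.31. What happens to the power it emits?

P ∝ T⁴, so the power scales as (3.31)⁴ = 120.

factor ≈ 120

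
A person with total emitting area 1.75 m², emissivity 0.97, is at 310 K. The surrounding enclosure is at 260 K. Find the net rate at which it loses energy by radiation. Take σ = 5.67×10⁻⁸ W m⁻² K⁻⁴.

Q ≈ 449 W

Q = εσA(T⁴ − T_s⁴). T⁴ − T_s⁴ = (310)⁴ − (260)⁴ = 9.24×10^9 − 4.57×10^9 = 4.67×10^9 K⁴.
Q = 0.97 × 5.67×10⁻⁸ × 1.75 × 4.67×10^9 = 449 W.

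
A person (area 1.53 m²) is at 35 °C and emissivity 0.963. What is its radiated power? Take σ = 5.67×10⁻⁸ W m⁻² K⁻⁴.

35 °C = 308 K.
Stefan–Boltzmann: P = εσAT⁴ = 0.963 × 5.67×10⁻⁸ × 1.53 × (308)⁴ = 0.963 × 5.67×10⁻⁸ × 1.53 × 9.00×10^9.
P = 752 W.

P ≈ 752 W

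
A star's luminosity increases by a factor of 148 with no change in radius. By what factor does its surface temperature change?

factor ≈ 3.49

P ∝ T⁴ ⇒ T ∝ P^(1/4), so T scales by (148)^(1/4) = 3.49.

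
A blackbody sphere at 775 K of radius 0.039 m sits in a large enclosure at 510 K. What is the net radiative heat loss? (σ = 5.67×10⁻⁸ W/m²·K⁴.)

Q ≈ 318 W

A = 4πr² = 4π × (0.039)² = 0.0191 m².
Q = σA(T⁴ − T_s⁴). T⁴ − T_s⁴ = (775)⁴ − (510)⁴ = 3.61×10^11 − 6.77×10^10 = 2.93×10^11 K⁴.
Q = 5.67×10⁻⁸ × 0.0191 × 2.93×10^11 = 318 W.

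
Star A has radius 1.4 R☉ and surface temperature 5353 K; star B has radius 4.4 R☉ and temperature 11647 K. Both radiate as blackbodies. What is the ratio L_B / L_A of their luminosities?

L = 4πR²σT⁴ ∝ R²T⁴, so L_B/L_A = (4.4/1.4)² × (11647/5353)⁴ = 9.88 × 22.4 = 221.

L_B/L_A ≈ 221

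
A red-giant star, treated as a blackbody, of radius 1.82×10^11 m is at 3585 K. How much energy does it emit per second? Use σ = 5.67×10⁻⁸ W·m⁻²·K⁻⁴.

A = 4πr² = 4π × (1.82×10^11)² = 4.16×10^23 m².
P = σAT⁴ = 5.67×10⁻⁸ × 4.16×10^23 × (3585)⁴ = 5.67×10⁻⁸ × 4.16×10^23 × 1.65×10^14.
P = 3.90×10^30 W.

P ≈ 3.90×10^30 W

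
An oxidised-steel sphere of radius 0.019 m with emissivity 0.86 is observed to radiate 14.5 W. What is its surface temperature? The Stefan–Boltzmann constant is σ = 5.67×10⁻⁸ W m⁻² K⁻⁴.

A = 4πr² = 4π × (0.019)² = 4.54×10^-3 m².
From P = εσAT⁴, T = (P / εσA)^(1/4) = (14.5 / (0.86 × 5.67×10⁻⁸ × 4.54×10^-3))^(1/4).
T = (6.55×10^10)^(1/4) = 506 K.

T ≈ 506 K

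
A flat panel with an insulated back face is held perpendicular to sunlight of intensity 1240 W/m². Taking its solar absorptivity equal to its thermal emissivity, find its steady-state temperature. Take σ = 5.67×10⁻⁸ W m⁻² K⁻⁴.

T ≈ 385 K

Absorbed flux αS = emitted flux εσT⁴ (one radiating face); with α = ε, T = (S/σ)^(1/4).
T = (1240 / 5.67×10⁻⁸)^(1/4) = (2.19×10^10)^(1/4).
T = 385 K.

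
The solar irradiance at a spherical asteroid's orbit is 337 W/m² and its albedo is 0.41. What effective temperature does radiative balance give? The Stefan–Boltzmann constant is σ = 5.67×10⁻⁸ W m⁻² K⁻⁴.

T ≈ 172 K

Power absorbed = (1−a)S·πR²; power emitted = 4πR²σT⁴. Equating and cancelling πR²:
T = ((1−a)S / 4σ)^(1/4) = (199 / (4 × 5.67×10⁻⁸))^(1/4) = (8.77×10^8)^(1/4).
T = 172 K.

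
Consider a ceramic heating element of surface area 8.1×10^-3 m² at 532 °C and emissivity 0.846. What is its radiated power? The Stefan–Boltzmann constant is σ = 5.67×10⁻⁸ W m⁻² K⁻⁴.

532 °C = 805 K.
Stefan–Boltzmann: P = εσAT⁴ = 0.846 × 5.67×10⁻⁸ × 8.10×10^-3 × (805)⁴ = 0.846 × 5.67×10⁻⁸ × 8.10×10^-3 × 4.20×10^11.
P = 163 W.

P ≈ 163 W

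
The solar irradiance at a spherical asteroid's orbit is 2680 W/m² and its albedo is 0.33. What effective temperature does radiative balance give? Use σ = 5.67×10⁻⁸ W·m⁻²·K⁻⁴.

T ≈ 298 K

Power absorbed = (1−a)S·πR²; power emitted = 4πR²σT⁴. Equating and cancelling πR²:
T = ((1−a)S / 4σ)^(1/4) = (1800 / (4 × 5.67×10⁻⁸))^(1/4) = (7.92×10^9)^(1/4).
T = 298 K.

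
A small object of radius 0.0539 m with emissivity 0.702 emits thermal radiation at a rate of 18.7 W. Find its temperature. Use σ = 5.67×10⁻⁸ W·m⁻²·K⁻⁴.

A = 4πr² = 4π × (0.0539)² = 0.0365 m².
From P = εσAT⁴, T = (P / εσA)^(1/4) = (18.7 / (0.702 × 5.67×10⁻⁸ × 0.0365))^(1/4).
T = (1.29×10^10)^(1/4) = 337 K.

T ≈ 337 K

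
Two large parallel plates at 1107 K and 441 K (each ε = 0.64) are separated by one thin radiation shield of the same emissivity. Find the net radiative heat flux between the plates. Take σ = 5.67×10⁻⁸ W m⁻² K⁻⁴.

q ≈ 19500 W/m²

Each of the 2 gaps contributes resistance (2/ε − 1) = 2/0.64 − 1 = 2.125; total = 4.250.
q = σ(T₁⁴ − T₂⁴) / 4.250 = 5.67×10⁻⁸ × 1.46×10^12 / 4.250 = 19500 W/m².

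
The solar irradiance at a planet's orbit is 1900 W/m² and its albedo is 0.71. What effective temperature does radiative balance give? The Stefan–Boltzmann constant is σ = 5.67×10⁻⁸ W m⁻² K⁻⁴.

T ≈ 222 K

Power absorbed = (1−a)S·πR²; power emitted = 4πR²σT⁴. Equating and cancelling πR²:
T = ((1−a)S / 4σ)^(1/4) = (551 / (4 × 5.67×10⁻⁸))^(1/4) = (2.43×10^9)^(1/4).
T = 222 K.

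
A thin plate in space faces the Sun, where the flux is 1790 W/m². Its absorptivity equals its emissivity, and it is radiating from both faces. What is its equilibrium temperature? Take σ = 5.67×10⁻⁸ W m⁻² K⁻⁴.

T ≈ 354 K

Absorbed flux αS = emitted flux 2εσT⁴ per unit area; with α = ε this gives T = (S/2σ)^(1/4).
T = (1790 / (2 × 5.67×10⁻⁸))^(1/4) = (1.58×10^10)^(1/4).
T = 354 K.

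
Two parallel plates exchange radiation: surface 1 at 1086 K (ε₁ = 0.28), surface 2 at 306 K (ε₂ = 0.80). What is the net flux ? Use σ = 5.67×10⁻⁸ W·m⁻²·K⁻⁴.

For two large parallel gray plates, q = σ(T₁⁴ − T₂⁴) / (1/ε₁ + 1/ε₂ − 1).
1/ε₁ + 1/ε₂ − 1 = 1/0.28 + 1/0.80 − 1 = 3.821.
T₁⁴ − T₂⁴ = 1.39×10^12 − 8.77×10^9 = 1.38×10^12 K⁴.
q = 5.67×10⁻⁸ × 1.38×10^12 / 3.821 = 20500 W/m².

q ≈ 20500 W/m²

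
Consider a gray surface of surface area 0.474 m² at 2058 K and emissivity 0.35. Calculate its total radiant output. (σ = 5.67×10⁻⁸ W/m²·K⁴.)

P ≈ 1.69×10^5 W

P = εσAT⁴ = 0.35 × 5.67×10⁻⁸ × 0.474 × (2058)⁴ = 0.35 × 5.67×10⁻⁸ × 0.474 × 1.79×10^13.
P = 1.69×10^5 W.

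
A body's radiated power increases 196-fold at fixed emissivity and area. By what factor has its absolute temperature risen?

P ∝ T⁴ ⇒ T ∝ P^(1/4), so T scales by (196)^(1/4) = 3.74.

factor ≈ 3.74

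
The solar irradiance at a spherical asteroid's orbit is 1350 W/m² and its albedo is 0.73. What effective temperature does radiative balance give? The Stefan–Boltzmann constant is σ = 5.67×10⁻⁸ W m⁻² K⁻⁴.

Power absorbed = (1−a)S·πR²; power emitted = 4πR²σT⁴. Equating and cancelling πR²:
T = ((1−a)S / 4σ)^(1/4) = (364 / (4 × 5.67×10⁻⁸))^(1/4) = (1.61×10^9)^(1/4).
T = 200 K.

T ≈ 200 K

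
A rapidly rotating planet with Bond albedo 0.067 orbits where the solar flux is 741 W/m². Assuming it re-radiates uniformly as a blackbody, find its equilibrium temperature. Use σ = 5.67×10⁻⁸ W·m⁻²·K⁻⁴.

Power absorbed = (1−a)S·πR²; power emitted = 4πR²σT⁴. Equating and cancelling πR²:
T = ((1−a)S / 4σ)^(1/4) = (691 / (4 × 5.67×10⁻⁸))^(1/4) = (3.05×10^9)^(1/4).
T = 235 K.

T ≈ 235 K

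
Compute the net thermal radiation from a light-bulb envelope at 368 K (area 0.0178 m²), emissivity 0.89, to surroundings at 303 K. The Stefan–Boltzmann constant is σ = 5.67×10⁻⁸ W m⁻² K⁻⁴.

Q = εσA(T⁴ − T_s⁴). T⁴ − T_s⁴ = (368)⁴ − (303)⁴ = 1.83×10^10 − 8.43×10^9 = 9.91×10^9 K⁴.
Q = 0.89 × 5.67×10⁻⁸ × 0.0178 × 9.91×10^9 = 8.90 W.

Q ≈ 8.90 W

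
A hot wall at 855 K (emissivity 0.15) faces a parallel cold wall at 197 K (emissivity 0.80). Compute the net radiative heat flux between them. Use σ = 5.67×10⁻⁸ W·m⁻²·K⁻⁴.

For two large parallel gray plates, q = σ(T₁⁴ − T₂⁴) / (1/ε₁ + 1/ε₂ − 1).
1/ε₁ + 1/ε₂ − 1 = 1/0.15 + 1/0.80 − 1 = 6.917.
T₁⁴ − T₂⁴ = 5.34×10^11 − 1.51×10^9 = 5.33×10^11 K⁴.
q = 5.67×10⁻⁸ × 5.33×10^11 / 6.917 = 4370 W/m².

q ≈ 4370 W/m²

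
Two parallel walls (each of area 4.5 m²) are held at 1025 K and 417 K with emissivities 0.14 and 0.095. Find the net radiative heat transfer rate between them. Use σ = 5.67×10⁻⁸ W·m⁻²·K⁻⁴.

Q ≈ 16400 W

For two large parallel gray plates, q = σ(T₁⁴ − T₂⁴) / (1/ε₁ + 1/ε₂ − 1).
1/ε₁ + 1/ε₂ − 1 = 1/0.14 + 1/0.095 − 1 = 16.67.
T₁⁴ − T₂⁴ = 1.10×10^12 − 3.02×10^10 = 1.07×10^12 K⁴.
q = 5.67×10⁻⁸ × 1.07×10^12 / 16.67 = 3650 W/m².
Q = q·A = 3650 × 4.5 = 16400 W.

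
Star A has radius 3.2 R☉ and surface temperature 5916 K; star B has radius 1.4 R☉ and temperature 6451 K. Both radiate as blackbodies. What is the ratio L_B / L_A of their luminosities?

L_B/L_A ≈ 0.271

L = 4πR²σT⁴ ∝ R²T⁴, so L_B/L_A = (1.4/3.2)² × (6451/5916)⁴ = 0.191 × 1.41 = 0.271.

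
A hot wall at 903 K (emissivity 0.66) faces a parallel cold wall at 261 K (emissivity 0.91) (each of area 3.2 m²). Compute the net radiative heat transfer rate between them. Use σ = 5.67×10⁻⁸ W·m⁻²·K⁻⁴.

For two large parallel gray plates, q = σ(T₁⁴ − T₂⁴) / (1/ε₁ + 1/ε₂ − 1).
1/ε₁ + 1/ε₂ − 1 = 1/0.66 + 1/0.91 − 1 = 1.614.
T₁⁴ − T₂⁴ = 6.65×10^11 − 4.64×10^9 = 6.60×10^11 K⁴.
q = 5.67×10⁻⁸ × 6.60×10^11 / 1.614 = 23200 W/m².
Q = q·A = 23200 × 3.2 = 74200 W.

Q ≈ 74200 W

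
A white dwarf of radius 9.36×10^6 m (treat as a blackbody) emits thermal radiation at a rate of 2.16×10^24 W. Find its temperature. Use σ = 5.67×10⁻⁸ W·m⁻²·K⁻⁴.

T ≈ 13600 K

A = 4πr² = 4π × (9.36×10^6)² = 1.10×10^15 m².
From P = σAT⁴, T = (P / σA)^(1/4) = (2.16×10^24 / (5.67×10⁻⁸ × 1.10×10^15))^(1/4).
T = (3.46×10^16)^(1/4) = 13600 K.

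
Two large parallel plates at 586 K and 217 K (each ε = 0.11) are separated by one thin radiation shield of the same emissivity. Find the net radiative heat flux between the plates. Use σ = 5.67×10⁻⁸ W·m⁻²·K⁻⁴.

q ≈ 191 W/m²

Each of the 2 gaps contributes resistance (2/ε − 1) = 2/0.11 − 1 = 17.18; total = 34.36.
q = σ(T₁⁴ − T₂⁴) / 34.36 = 5.67×10⁻⁸ × 1.16×10^11 / 34.36 = 191 W/m².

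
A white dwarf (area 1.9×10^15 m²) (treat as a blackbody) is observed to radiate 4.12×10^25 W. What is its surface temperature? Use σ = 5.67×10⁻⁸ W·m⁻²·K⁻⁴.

T ≈ 24900 K

From P = σAT⁴, T = (P / σA)^(1/4) = (4.12×10^25 / (5.67×10⁻⁸ × 1.90×10^15))^(1/4).
T = (3.82×10^17)^(1/4) = 24900 K.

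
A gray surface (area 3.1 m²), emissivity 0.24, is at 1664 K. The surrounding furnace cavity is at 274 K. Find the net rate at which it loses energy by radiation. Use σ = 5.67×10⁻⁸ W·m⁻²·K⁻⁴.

Q = εσA(T⁴ − T_s⁴). T⁴ − T_s⁴ = (1664)⁴ − (274)⁴ = 7.67×10^12 − 5.64×10^9 = 7.66×10^12 K⁴.
Q = 0.24 × 5.67×10⁻⁸ × 3.10 × 7.66×10^12 = 3.23×10^5 W.

Q ≈ 3.23×10^5 W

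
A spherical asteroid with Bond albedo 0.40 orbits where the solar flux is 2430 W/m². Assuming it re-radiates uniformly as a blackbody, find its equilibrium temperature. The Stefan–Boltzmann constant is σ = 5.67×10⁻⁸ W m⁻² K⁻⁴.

T ≈ 283 K

Power absorbed = (1−a)S·πR²; power emitted = 4πR²σT⁴. Equating and cancelling πR²:
T = ((1−a)S / 4σ)^(1/4) = (1460 / (4 × 5.67×10⁻⁸))^(1/4) = (6.43×10^9)^(1/4).
T = 283 K.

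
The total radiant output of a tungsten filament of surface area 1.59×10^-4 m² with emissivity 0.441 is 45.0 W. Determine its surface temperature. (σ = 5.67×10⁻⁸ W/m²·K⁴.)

From P = εσAT⁴, T = (P / εσA)^(1/4) = (45.0 / (0.441 × 5.67×10⁻⁸ × 1.59×10^-4))^(1/4).
T = (1.13×10^13)^(1/4) = 1830 K.

T ≈ 1830 K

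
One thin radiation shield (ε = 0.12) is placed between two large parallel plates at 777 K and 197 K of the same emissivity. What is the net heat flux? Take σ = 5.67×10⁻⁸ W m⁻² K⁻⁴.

Each of the 2 gaps contributes resistance (2/ε − 1) = 2/0.12 − 1 = 15.67; total = 31.33.
q = σ(T₁⁴ − T₂⁴) / 31.33 = 5.67×10⁻⁸ × 3.63×10^11 / 31.33 = 657 W/m².

q ≈ 657 W/m²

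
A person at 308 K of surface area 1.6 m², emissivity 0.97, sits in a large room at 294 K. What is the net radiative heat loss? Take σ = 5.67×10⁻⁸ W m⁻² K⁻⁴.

Q = εσA(T⁴ − T_s⁴). T⁴ − T_s⁴ = (308)⁴ − (294)⁴ = 9.00×10^9 − 7.47×10^9 = 1.53×10^9 K⁴.
Q = 0.97 × 5.67×10⁻⁸ × 1.60 × 1.53×10^9 = 134 W.

Q ≈ 134 W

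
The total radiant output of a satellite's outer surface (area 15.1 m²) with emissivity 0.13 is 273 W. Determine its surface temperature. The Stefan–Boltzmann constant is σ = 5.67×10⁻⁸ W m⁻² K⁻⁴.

From P = εσAT⁴, T = (P / εσA)^(1/4) = (273 / (0.13 × 5.67×10⁻⁸ × 15.1))^(1/4).
T = (2.45×10^9)^(1/4) = 223 K.

T ≈ 223 K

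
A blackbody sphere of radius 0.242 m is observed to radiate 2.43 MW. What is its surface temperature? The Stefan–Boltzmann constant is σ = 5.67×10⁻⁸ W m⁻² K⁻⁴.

A = 4πr² = 4π × (0.242)² = 0.736 m².
From P = σAT⁴, T = (P / σA)^(1/4) = (2.43×10^6 / (5.67×10⁻⁸ × 0.736))^(1/4).
T = (5.82×10^13)^(1/4) = 2760 K.

T ≈ 2760 K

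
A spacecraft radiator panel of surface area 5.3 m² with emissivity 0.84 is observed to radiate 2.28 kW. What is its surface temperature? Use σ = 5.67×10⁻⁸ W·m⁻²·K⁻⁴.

T ≈ 308 K

From P = εσAT⁴, T = (P / εσA)^(1/4) = (2280 / (0.84 × 5.67×10⁻⁸ × 5.30))^(1/4).
T = (9.03×10^9)^(1/4) = 308 K.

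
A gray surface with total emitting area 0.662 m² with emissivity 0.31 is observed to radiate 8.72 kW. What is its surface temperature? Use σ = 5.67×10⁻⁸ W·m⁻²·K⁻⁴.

T ≈ 930 K

From P = εσAT⁴, T = (P / εσA)^(1/4) = (8720 / (0.31 × 5.67×10⁻⁸ × 0.662))^(1/4).
T = (7.49×10^11)^(1/4) = 930 K.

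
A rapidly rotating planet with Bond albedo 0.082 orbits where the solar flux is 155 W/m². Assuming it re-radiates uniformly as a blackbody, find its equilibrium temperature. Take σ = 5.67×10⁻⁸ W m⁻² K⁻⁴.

T ≈ 158 K

Power absorbed = (1−a)S·πR²; power emitted = 4πR²σT⁴. Equating and cancelling πR²:
T = ((1−a)S / 4σ)^(1/4) = (142 / (4 × 5.67×10⁻⁸))^(1/4) = (6.27×10^8)^(1/4).
T = 158 K.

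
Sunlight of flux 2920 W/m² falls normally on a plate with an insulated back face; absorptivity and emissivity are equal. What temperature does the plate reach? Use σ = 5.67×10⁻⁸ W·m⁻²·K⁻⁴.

T ≈ 476 K

Absorbed flux αS = emitted flux εσT⁴ (one radiating face); with α = ε, T = (S/σ)^(1/4).
T = (2920 / 5.67×10⁻⁸)^(1/4) = (5.15×10^10)^(1/4).
T = 476 K.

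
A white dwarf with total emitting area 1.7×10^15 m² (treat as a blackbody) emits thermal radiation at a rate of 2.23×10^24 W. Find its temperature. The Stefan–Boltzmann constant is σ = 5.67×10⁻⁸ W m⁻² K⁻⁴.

T ≈ 12300 K

From P = σAT⁴, T = (P / σA)^(1/4) = (2.23×10^24 / (5.67×10⁻⁸ × 1.70×10^15))^(1/4).
T = (2.31×10^16)^(1/4) = 12300 K.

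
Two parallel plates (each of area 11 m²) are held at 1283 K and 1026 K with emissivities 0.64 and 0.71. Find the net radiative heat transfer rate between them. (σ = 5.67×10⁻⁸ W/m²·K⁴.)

Q ≈ 5.07×10^5 W

For two large parallel gray plates, q = σ(T₁⁴ − T₂⁴) / (1/ε₁ + 1/ε₂ − 1).
1/ε₁ + 1/ε₂ − 1 = 1/0.64 + 1/0.71 − 1 = 1.971.
T₁⁴ − T₂⁴ = 2.71×10^12 − 1.11×10^12 = 1.60×10^12 K⁴.
q = 5.67×10⁻⁸ × 1.60×10^12 / 1.971 = 46100 W/m².
Q = q·A = 46100 × 11 = 5.07×10^5 W.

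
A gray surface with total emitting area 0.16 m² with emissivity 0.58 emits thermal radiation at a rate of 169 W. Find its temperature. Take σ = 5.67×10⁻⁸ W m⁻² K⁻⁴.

From P = εσAT⁴, T = (P / εσA)^(1/4) = (169 / (0.58 × 5.67×10⁻⁸ × 0.160))^(1/4).
T = (3.21×10^10)^(1/4) = 423 K.

T ≈ 423 K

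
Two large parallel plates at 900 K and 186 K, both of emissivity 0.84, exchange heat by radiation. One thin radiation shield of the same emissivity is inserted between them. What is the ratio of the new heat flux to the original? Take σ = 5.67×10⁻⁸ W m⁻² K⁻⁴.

ratio ≈ 0.500

With N identical shields there are N+1 = 2 gaps in series, each with the same radiative resistance, so the flux falls to 1/(N+1) of its unshielded value.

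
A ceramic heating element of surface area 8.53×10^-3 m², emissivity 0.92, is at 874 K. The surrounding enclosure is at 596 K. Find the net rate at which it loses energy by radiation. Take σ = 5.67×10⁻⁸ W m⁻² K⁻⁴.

Q = εσA(T⁴ − T_s⁴). T⁴ − T_s⁴ = (874)⁴ − (596)⁴ = 5.84×10^11 − 1.26×10^11 = 4.57×10^11 K⁴.
Q = 0.92 × 5.67×10⁻⁸ × 8.53×10^-3 × 4.57×10^11 = 203 W.

Q ≈ 203 W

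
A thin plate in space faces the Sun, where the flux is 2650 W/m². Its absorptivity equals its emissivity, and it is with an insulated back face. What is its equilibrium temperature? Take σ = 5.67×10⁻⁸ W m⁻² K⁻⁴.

Absorbed flux αS = emitted flux εσT⁴ (one radiating face); with α = ε, T = (S/σ)^(1/4).
T = (2650 / 5.67×10⁻⁸)^(1/4) = (4.67×10^10)^(1/4).
T = 465 K.

T ≈ 465 K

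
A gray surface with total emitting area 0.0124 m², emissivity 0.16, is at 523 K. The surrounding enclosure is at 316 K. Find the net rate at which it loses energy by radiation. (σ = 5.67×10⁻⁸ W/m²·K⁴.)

Q = εσA(T⁴ − T_s⁴). T⁴ − T_s⁴ = (523)⁴ − (316)⁴ = 7.48×10^10 − 9.97×10^9 = 6.48×10^10 K⁴.
Q = 0.16 × 5.67×10⁻⁸ × 0.0124 × 6.48×10^10 = 7.29 W.

Q ≈ 7.29 W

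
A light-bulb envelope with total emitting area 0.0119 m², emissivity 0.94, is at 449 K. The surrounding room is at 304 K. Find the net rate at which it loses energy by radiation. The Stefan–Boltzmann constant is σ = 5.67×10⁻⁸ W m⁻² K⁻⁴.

Q = εσA(T⁴ − T_s⁴). T⁴ − T_s⁴ = (449)⁴ − (304)⁴ = 4.06×10^10 − 8.54×10^9 = 3.21×10^10 K⁴.
Q = 0.94 × 5.67×10⁻⁸ × 0.0119 × 3.21×10^10 = 20.4 W.

Q ≈ 20.4 W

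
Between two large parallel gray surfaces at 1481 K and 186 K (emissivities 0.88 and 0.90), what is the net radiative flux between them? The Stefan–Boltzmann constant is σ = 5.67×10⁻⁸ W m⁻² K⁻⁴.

For two large parallel gray plates, q = σ(T₁⁴ − T₂⁴) / (1/ε₁ + 1/ε₂ − 1).
1/ε₁ + 1/ε₂ − 1 = 1/0.88 + 1/0.90 − 1 = 1.247.
T₁⁴ − T₂⁴ = 4.81×10^12 − 1.20×10^9 = 4.81×10^12 K⁴.
q = 5.67×10⁻⁸ × 4.81×10^12 / 1.247 = 2.19×10^5 W/m².

q ≈ 2.19×10^5 W/m²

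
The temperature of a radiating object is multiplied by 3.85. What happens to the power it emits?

P ∝ T⁴, so the power scales as (3.85)⁴ = 220.

factor ≈ 220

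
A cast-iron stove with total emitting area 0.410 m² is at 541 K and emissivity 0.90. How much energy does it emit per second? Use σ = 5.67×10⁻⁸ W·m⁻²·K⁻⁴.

P ≈ 1790 W

Stefan–Boltzmann: P = εσAT⁴ = 0.90 × 5.67×10⁻⁸ × 0.410 × (541)⁴ = 0.90 × 5.67×10⁻⁸ × 0.410 × 8.57×10^10.
P = 1790 W.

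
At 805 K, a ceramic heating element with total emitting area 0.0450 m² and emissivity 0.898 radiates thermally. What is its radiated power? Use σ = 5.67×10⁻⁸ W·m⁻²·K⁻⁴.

P = εσAT⁴ = 0.898 × 5.67×10⁻⁸ × 0.0450 × (805)⁴ = 0.898 × 5.67×10⁻⁸ × 0.0450 × 4.20×10^11.
P = 962 W.

P ≈ 962 W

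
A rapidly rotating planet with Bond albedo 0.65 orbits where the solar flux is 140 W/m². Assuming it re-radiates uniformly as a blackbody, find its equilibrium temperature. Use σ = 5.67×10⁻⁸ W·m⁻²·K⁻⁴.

T ≈ 121 K

Power absorbed = (1−a)S·πR²; power emitted = 4πR²σT⁴. Equating and cancelling πR²:
T = ((1−a)S / 4σ)^(1/4) = (49.0 / (4 × 5.67×10⁻⁸))^(1/4) = (2.16×10^8)^(1/4).
T = 121 K.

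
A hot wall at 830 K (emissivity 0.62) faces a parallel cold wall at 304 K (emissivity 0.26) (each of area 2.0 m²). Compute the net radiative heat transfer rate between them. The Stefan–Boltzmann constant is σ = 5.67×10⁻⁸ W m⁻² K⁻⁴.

Q ≈ 11900 W

For two large parallel gray plates, q = σ(T₁⁴ − T₂⁴) / (1/ε₁ + 1/ε₂ − 1).
1/ε₁ + 1/ε₂ − 1 = 1/0.62 + 1/0.26 − 1 = 4.459.
T₁⁴ − T₂⁴ = 4.75×10^11 − 8.54×10^9 = 4.66×10^11 K⁴.
q = 5.67×10⁻⁸ × 4.66×10^11 / 4.459 = 5930 W/m².
Q = q·A = 5930 × 2.0 = 11900 W.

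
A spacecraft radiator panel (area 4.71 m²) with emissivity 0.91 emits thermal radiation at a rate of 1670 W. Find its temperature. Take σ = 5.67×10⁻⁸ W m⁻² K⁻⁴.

From P = εσAT⁴, T = (P / εσA)^(1/4) = (1670 / (0.91 × 5.67×10⁻⁸ × 4.71))^(1/4).
T = (6.87×10^9)^(1/4) = 288 K.

T ≈ 288 K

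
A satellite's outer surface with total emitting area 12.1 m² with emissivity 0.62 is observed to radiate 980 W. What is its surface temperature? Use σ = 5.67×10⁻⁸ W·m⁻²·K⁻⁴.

T ≈ 219 K

From P = εσAT⁴, T = (P / εσA)^(1/4) = (980 / (0.62 × 5.67×10⁻⁸ × 12.1))^(1/4).
T = (2.30×10^9)^(1/4) = 219 K.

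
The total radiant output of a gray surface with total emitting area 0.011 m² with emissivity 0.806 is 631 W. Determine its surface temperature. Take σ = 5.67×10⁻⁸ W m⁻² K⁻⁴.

T ≈ 1060 K

From P = εσAT⁴, T = (P / εσA)^(1/4) = (631 / (0.806 × 5.67×10⁻⁸ × 0.0110))^(1/4).
T = (1.26×10^12)^(1/4) = 1060 K.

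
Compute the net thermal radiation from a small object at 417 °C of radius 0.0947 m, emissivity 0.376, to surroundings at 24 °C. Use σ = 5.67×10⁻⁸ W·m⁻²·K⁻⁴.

Q ≈ 526 W

A = 4πr² = 4π × (0.0947)² = 0.113 m².
Convert: 417 °C = 690 K; 24 °C = 297 K.
Q = εσA(T⁴ − T_s⁴). T⁴ − T_s⁴ = (690)⁴ − (297)⁴ = 2.27×10^11 − 7.78×10^9 = 2.19×10^11 K⁴.
Q = 0.376 × 5.67×10⁻⁸ × 0.113 × 2.19×10^11 = 526 W.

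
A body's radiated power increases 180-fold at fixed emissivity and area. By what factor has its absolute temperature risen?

factor ≈ 3.66

P ∝ T⁴ ⇒ T ∝ P^(1/4), so T scales by (180)^(1/4) = 3.66.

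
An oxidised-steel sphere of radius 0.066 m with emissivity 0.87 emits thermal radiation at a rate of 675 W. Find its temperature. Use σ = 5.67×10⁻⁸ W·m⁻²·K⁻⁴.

A = 4πr² = 4π × (0.066)² = 0.0547 m².
From P = εσAT⁴, T = (P / εσA)^(1/4) = (675 / (0.87 × 5.67×10⁻⁸ × 0.0547))^(1/4).
T = (2.50×10^11)^(1/4) = 707 K.

T ≈ 707 K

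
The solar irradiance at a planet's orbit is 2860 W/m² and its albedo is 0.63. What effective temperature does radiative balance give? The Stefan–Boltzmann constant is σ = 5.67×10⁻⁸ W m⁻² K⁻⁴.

Power absorbed = (1−a)S·πR²; power emitted = 4πR²σT⁴. Equating and cancelling πR²:
T = ((1−a)S / 4σ)^(1/4) = (1060 / (4 × 5.67×10⁻⁸))^(1/4) = (4.67×10^9)^(1/4).
T = 261 K.

T ≈ 261 K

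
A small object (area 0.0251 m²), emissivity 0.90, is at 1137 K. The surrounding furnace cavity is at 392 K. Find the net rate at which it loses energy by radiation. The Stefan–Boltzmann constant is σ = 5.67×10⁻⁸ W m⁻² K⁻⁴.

Q ≈ 2110 W

Q = εσA(T⁴ − T_s⁴). T⁴ − T_s⁴ = (1137)⁴ − (392)⁴ = 1.67×10^12 − 2.36×10^10 = 1.65×10^12 K⁴.
Q = 0.90 × 5.67×10⁻⁸ × 0.0251 × 1.65×10^12 = 2110 W.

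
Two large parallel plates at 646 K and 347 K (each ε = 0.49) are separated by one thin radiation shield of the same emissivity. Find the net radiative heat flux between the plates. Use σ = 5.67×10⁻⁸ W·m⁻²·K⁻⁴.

Each of the 2 gaps contributes resistance (2/ε − 1) = 2/0.49 − 1 = 3.082; total = 6.163.
q = σ(T₁⁴ − T₂⁴) / 6.163 = 5.67×10⁻⁸ × 1.60×10^11 / 6.163 = 1470 W/m².

q ≈ 1470 W/m²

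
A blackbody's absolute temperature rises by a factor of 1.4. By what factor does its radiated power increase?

factor ≈ 3.84

P ∝ T⁴, so the power scales as (1.4)⁴ = 3.84.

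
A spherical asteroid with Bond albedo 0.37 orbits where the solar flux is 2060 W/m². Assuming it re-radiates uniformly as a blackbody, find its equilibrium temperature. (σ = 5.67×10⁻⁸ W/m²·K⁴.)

Power absorbed = (1−a)S·πR²; power emitted = 4πR²σT⁴. Equating and cancelling πR²:
T = ((1−a)S / 4σ)^(1/4) = (1300 / (4 × 5.67×10⁻⁸))^(1/4) = (5.72×10^9)^(1/4).
T = 275 K.

T ≈ 275 K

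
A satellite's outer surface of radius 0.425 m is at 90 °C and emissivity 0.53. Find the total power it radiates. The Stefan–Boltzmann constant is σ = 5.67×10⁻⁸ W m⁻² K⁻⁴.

A = 4πr² = 4π × (0.425)² = 2.27 m².
90 °C = 363 K.
Stefan–Boltzmann: P = εσAT⁴ = 0.53 × 5.67×10⁻⁸ × 2.27 × (363)⁴ = 0.53 × 5.67×10⁻⁸ × 2.27 × 1.74×10^10.
P = 1180 W.

P ≈ 1180 W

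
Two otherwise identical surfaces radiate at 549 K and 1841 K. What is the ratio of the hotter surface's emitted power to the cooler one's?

ratio ≈ 126

P ∝ T⁴, so the ratio is (1841/549)⁴ = (3.353)⁴ = 126.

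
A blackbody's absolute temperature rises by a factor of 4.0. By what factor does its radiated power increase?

factor ≈ 256

P ∝ T⁴, so the power scales as (4.0)⁴ = 256.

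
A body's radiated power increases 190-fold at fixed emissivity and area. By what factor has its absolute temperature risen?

P ∝ T⁴ ⇒ T ∝ P^(1/4), so T scales by (190)^(1/4) = 3.71.

factor ≈ 3.71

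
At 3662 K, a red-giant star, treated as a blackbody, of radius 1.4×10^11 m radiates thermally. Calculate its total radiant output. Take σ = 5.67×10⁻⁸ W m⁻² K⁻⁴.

P ≈ 2.51×10^30 W

A = 4πr² = 4π × (1.4×10^11)² = 2.46×10^23 m².
P = σAT⁴ = 5.67×10⁻⁸ × 2.46×10^23 × (3662)⁴ = 5.67×10⁻⁸ × 2.46×10^23 × 1.80×10^14.
P = 2.51×10^30 W.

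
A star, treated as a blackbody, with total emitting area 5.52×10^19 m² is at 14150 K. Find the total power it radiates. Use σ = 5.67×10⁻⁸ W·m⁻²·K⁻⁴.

P ≈ 1.25×10^29 W

P = σAT⁴ = 5.67×10⁻⁸ × 5.52×10^19 × (14150)⁴ = 5.67×10⁻⁸ × 5.52×10^19 × 4.01×10^16.
P = 1.25×10^29 W.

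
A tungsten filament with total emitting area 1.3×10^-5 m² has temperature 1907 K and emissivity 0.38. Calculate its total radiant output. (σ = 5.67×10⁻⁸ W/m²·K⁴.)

P ≈ 3.70 W

P = εσAT⁴ = 0.38 × 5.67×10⁻⁸ × 1.30×10^-5 × (1907)⁴ = 0.38 × 5.67×10⁻⁸ × 1.30×10^-5 × 1.32×10^13.
P = 3.70 W.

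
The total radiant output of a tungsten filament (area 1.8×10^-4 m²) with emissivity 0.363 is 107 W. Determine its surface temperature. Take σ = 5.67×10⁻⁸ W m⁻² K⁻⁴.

From P = εσAT⁴, T = (P / εσA)^(1/4) = (107 / (0.363 × 5.67×10⁻⁸ × 1.80×10^-4))^(1/4).
T = (2.89×10^13)^(1/4) = 2320 K.

T ≈ 2320 K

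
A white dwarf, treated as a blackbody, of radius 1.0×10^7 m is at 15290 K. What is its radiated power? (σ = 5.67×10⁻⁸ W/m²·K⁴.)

A = 4πr² = 4π × (1.0×10^7)² = 1.26×10^15 m².
P = σAT⁴ = 5.67×10⁻⁸ × 1.26×10^15 × (15290)⁴ = 5.67×10⁻⁸ × 1.26×10^15 × 5.47×10^16.
P = 3.89×10^24 W.

P ≈ 3.89×10^24 W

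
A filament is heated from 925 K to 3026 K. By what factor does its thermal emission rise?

ratio ≈ 115

P ∝ T⁴, so the ratio is (3026/925)⁴ = (3.271)⁴ = 115.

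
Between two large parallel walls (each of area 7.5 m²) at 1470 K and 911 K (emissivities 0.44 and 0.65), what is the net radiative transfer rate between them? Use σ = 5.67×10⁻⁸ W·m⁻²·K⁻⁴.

Q ≈ 6.02×10^5 W

For two large parallel gray plates, q = σ(T₁⁴ − T₂⁴) / (1/ε₁ + 1/ε₂ − 1).
1/ε₁ + 1/ε₂ − 1 = 1/0.44 + 1/0.65 − 1 = 2.811.
T₁⁴ − T₂⁴ = 4.67×10^12 − 6.89×10^11 = 3.98×10^12 K⁴.
q = 5.67×10⁻⁸ × 3.98×10^12 / 2.811 = 80300 W/m².
Q = q·A = 80300 × 7.5 = 6.02×10^5 W.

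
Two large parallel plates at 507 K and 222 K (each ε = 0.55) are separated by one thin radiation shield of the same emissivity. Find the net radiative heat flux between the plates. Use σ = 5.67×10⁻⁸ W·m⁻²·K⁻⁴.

Each of the 2 gaps contributes resistance (2/ε − 1) = 2/0.55 − 1 = 2.636; total = 5.273.
q = σ(T₁⁴ − T₂⁴) / 5.273 = 5.67×10⁻⁸ × 6.36×10^10 / 5.273 = 684 W/m².

q ≈ 684 W/m²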